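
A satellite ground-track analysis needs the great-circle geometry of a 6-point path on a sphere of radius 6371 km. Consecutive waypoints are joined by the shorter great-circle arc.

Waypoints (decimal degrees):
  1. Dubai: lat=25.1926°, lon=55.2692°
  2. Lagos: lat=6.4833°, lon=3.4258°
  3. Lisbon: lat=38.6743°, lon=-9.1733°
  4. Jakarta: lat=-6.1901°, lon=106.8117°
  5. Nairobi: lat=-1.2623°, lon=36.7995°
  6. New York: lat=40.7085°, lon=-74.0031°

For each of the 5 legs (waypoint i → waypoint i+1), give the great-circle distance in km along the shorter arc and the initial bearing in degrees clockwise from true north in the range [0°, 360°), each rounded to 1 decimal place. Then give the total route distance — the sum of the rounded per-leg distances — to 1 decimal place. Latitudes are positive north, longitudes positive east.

Leg 1: φ1=0.4396938, φ2=0.1131549, Δφ=-0.3265389, Δλ=-0.9048380 rad; a=sin²(Δφ/2)+cosφ1·cosφ2·sin²(Δλ/2)=0.1982321465; c=2·atan2(√a, √(1-a))=0.922868220; dist=6371·c=5879.593 ≈ 5879.6 km; running total=5879.6 km
Leg 1 bearing: y=sinΔλ·cosφ2=-0.78129640, x=cosφ1·sinφ2-sinφ1·cosφ2·cosΔλ=-0.15912445; θ=atan2(y, x)=-101.5118° <0 so +360° → 258.4882° ≈ 258.5°
Leg 2: φ1=0.1131549, φ2=0.6749939, Δφ=0.5618389, Δλ=-0.2198958 rad; a=sin²(Δφ/2)+cosφ1·cosφ2·sin²(Δλ/2)=0.0862011416; c=2·atan2(√a, √(1-a))=0.595981935; dist=6371·c=3797.001 ≈ 3797.0 km; running total=9676.6 km
Leg 2 bearing: y=sinΔλ·cosφ2=-0.17029481, x=cosφ1·sinφ2-sinφ1·cosφ2·cosΔλ=0.53486605; θ=atan2(y, x)=-17.6608° <0 so +360° → 342.3392° ≈ 342.3°
Leg 3: φ1=0.6749939, φ2=-0.1080376, Δφ=-0.7830315, Δλ=2.0243201 rad; a=sin²(Δφ/2)+cosφ1·cosφ2·sin²(Δλ/2)=0.7037218422; c=2·atan2(√a, √(1-a))=1.990449434; dist=6371·c=12681.153 ≈ 12681.2 km; running total=22357.8 km
Leg 3 bearing: y=sinΔλ·cosφ2=0.89366779, x=cosφ1·sinφ2-sinφ1·cosφ2·cosΔλ=0.18800937; θ=atan2(y, x)=78.1194° ≈ 78.1°
Leg 4: φ1=-0.1080376, φ2=-0.0220313, Δφ=0.0860063, Δλ=-1.2219434 rad; a=sin²(Δφ/2)+cosφ1·cosφ2·sin²(Δλ/2)=0.3289399889; c=2·atan2(√a, √(1-a))=1.221624186; dist=6371·c=7782.968 ≈ 7783.0 km; running total=30140.8 km
Leg 4 bearing: y=sinΔλ·cosφ2=-0.93953736, x=cosφ1·sinφ2-sinφ1·cosφ2·cosΔλ=0.01494761; θ=atan2(y, x)=-89.0885° <0 so +360° → 270.9115° ≈ 270.9°
Leg 5: φ1=-0.0220313, φ2=0.7104974, Δφ=0.7325286, Δλ=-1.9338702 rad; a=sin²(Δφ/2)+cosφ1·cosφ2·sin²(Δλ/2)=0.6417595667; c=2·atan2(√a, √(1-a))=1.858258170; dist=6371·c=11838.963 ≈ 11839.0 km; running total=41979.8 km
Leg 5 bearing: y=sinΔλ·cosφ2=-0.70862078, x=cosφ1·sinφ2-sinφ1·cosφ2·cosΔλ=0.64612188; θ=atan2(y, x)=-47.6414° <0 so +360° → 312.3586° ≈ 312.4°

Leg 1: dist=5879.6 km, bearing=258.5°
Leg 2: dist=3797.0 km, bearing=342.3°
Leg 3: dist=12681.2 km, bearing=78.1°
Leg 4: dist=7783.0 km, bearing=270.9°
Leg 5: dist=11839.0 km, bearing=312.4°
Total: 41979.8 km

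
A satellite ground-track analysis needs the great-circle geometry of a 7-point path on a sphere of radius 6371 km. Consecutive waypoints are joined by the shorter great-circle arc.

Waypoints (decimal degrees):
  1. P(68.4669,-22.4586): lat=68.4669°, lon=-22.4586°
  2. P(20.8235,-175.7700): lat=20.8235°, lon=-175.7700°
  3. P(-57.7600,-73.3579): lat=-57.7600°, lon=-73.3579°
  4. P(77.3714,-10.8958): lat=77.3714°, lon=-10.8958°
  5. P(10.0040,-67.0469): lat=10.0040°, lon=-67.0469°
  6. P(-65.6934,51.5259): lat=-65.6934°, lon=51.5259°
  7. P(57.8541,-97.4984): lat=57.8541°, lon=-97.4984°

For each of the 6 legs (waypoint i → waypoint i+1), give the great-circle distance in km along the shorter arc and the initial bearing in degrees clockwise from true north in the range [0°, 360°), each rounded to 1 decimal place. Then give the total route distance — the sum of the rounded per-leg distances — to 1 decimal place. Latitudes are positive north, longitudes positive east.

Leg 1: dist=9853.6 km, bearing=335.2°
Leg 2: dist=12684.0 km, bearing=145.2°
Leg 3: dist=15621.0 km, bearing=17.7°
Leg 4: dist=8136.7 km, bearing=238.7°
Leg 5: dist=12300.5 km, bearing=157.3°
Leg 6: dist=18193.9 km, bearing=256.2°
Total: 76789.7 km

Leg 1: φ1=1.1949728, φ2=0.3634386, Δφ=-0.8315342, Δλ=-2.6757887 rad; a=sin²(Δφ/2)+cosφ1·cosφ2·sin²(Δλ/2)=0.4879173994; c=2·atan2(√a, √(1-a))=1.546628773; dist=6371·c=9853.572 ≈ 9853.6 km; running total=9853.6 km
Leg 1 bearing: y=sinΔλ·cosφ2=-0.41980331, x=cosφ1·sinφ2-sinφ1·cosφ2·cosΔλ=0.90729335; θ=atan2(y, x)=-24.8299° <0 so +360° → 335.1701° ≈ 335.2°
Leg 2: φ1=0.3634386, φ2=-1.0081022, Δφ=-1.3715408, Δλ=1.7874283 rad; a=sin²(Δφ/2)+cosφ1·cosφ2·sin²(Δλ/2)=0.7039277660; c=2·atan2(√a, √(1-a))=1.990900458; dist=6371·c=12684.027 ≈ 12684.0 km; running total=22537.6 km
Leg 2 bearing: y=sinΔλ·cosφ2=0.52099813, x=cosφ1·sinφ2-sinφ1·cosφ2·cosΔλ=-0.74980985; θ=atan2(y, x)=145.2069° ≈ 145.2°
Leg 3: φ1=-1.0081022, φ2=1.3503857, Δφ=2.3584879, Δλ=1.0901693 rad; a=sin²(Δφ/2)+cosφ1·cosφ2·sin²(Δλ/2)=0.8857177595; c=2·atan2(√a, √(1-a))=2.451890418; dist=6371·c=15620.994 ≈ 15621.0 km; running total=38158.6 km
Leg 3 bearing: y=sinΔλ·cosφ2=0.19386067, x=cosφ1·sinφ2-sinφ1·cosφ2·cosΔλ=0.60605716; θ=atan2(y, x)=17.7380° ≈ 17.7°
Leg 4: φ1=1.3503857, φ2=0.1746027, Δφ=-1.1757829, Δλ=-0.9800216 rad; a=sin²(Δφ/2)+cosφ1·cosφ2·sin²(Δλ/2)=0.3552795562; c=2·atan2(√a, √(1-a))=1.277153655; dist=6371·c=8136.746 ≈ 8136.7 km; running total=46295.3 km
Leg 4 bearing: y=sinΔλ·cosφ2=-0.81788201, x=cosφ1·sinφ2-sinφ1·cosφ2·cosΔλ=-0.49728562; θ=atan2(y, x)=-121.3003° <0 so +360° → 238.6997° ≈ 238.7°
Leg 5: φ1=0.1746027, φ2=-1.1465661, Δφ=-1.3211689, Δλ=2.0694858 rad; a=sin²(Δφ/2)+cosφ1·cosφ2·sin²(Δλ/2)=0.6760959705; c=2·atan2(√a, √(1-a))=1.930708400; dist=6371·c=12300.543 ≈ 12300.5 km; running total=58595.8 km
Leg 5 bearing: y=sinΔλ·cosφ2=0.36148827, x=cosφ1·sinφ2-sinφ1·cosφ2·cosΔλ=-0.86330010; θ=atan2(y, x)=157.2796° ≈ 157.3°
Leg 6: φ1=-1.1465661, φ2=1.0097445, Δφ=2.1563107, Δλ=-2.6009647 rad; a=sin²(Δφ/2)+cosφ1·cosφ2·sin²(Δλ/2)=0.9797100473; c=2·atan2(√a, √(1-a))=2.855734754; dist=6371·c=18193.886 ≈ 18193.9 km; running total=76789.7 km
Leg 6 bearing: y=sinΔλ·cosφ2=-0.27384648, x=cosφ1·sinφ2-sinφ1·cosφ2·cosΔλ=-0.06723977; θ=atan2(y, x)=-103.7954° <0 so +360° → 256.2046° ≈ 256.2°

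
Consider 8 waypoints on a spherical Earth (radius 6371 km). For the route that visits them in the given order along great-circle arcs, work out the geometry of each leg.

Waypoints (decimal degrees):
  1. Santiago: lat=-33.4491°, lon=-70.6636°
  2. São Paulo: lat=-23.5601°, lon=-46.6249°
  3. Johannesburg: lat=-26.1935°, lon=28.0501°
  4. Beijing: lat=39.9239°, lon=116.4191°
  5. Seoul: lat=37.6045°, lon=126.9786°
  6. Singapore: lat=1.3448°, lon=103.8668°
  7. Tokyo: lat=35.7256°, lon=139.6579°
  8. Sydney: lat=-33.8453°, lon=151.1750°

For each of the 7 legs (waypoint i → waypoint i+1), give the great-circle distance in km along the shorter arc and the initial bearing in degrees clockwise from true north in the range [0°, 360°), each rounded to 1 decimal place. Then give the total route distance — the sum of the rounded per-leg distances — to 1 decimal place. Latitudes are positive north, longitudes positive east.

Leg 1: dist=2585.0 km, bearing=71.1°
Leg 2: dist=7428.7 km, bearing=109.7°
Leg 3: dist=11707.6 km, bearing=52.6°
Leg 4: dist=950.5 km, bearing=102.4°
Leg 5: dist=4673.7 km, bearing=215.9°
Leg 6: dist=5312.4 km, bearing=39.9°
Leg 7: dist=7828.0 km, bearing=169.9°
Total: 40485.9 km

Leg 1: φ1=-0.5837969, φ2=-0.4112013, Δφ=0.1725956, Δλ=0.4195545 rad; a=sin²(Δφ/2)+cosφ1·cosφ2·sin²(Δλ/2)=0.0405952064; c=2·atan2(√a, √(1-a))=0.405742494; dist=6371·c=2584.985 ≈ 2585.0 km; running total=2585.0 km
Leg 1 bearing: y=sinΔλ·cosφ2=0.37339713, x=cosφ1·sinφ2-sinφ1·cosφ2·cosΔλ=0.12791999; θ=atan2(y, x)=71.0893° ≈ 71.1°
Leg 2: φ1=-0.4112013, φ2=-0.4571628, Δφ=-0.0459615, Δλ=1.3033246 rad; a=sin²(Δφ/2)+cosφ1·cosφ2·sin²(Δλ/2)=0.3030908334; c=2·atan2(√a, √(1-a))=1.166014385; dist=6371·c=7428.678 ≈ 7428.7 km; running total=10013.7 km
Leg 2 bearing: y=sinΔλ·cosφ2=0.86540213, x=cosφ1·sinφ2-sinφ1·cosφ2·cosΔλ=-0.30981652; θ=atan2(y, x)=109.6975° ≈ 109.7°
Leg 3: φ1=-0.4571628, φ2=0.6968035, Δφ=1.1539663, Δλ=1.5423300 rad; a=sin²(Δφ/2)+cosφ1·cosφ2·sin²(Δλ/2)=0.6318467147; c=2·atan2(√a, √(1-a))=1.837645486; dist=6371·c=11707.639 ≈ 11707.6 km; running total=21721.3 km
Leg 3 bearing: y=sinΔλ·cosφ2=0.76658682, x=cosφ1·sinφ2-sinφ1·cosφ2·cosΔλ=0.58550015; θ=atan2(y, x)=52.6283° ≈ 52.6°
Leg 4: φ1=0.6968035, φ2=0.6563223, Δφ=-0.0404812, Δλ=0.1842980 rad; a=sin²(Δφ/2)+cosφ1·cosφ2·sin²(Δλ/2)=0.0055541692; c=2·atan2(√a, √(1-a))=0.149190921; dist=6371·c=950.495 ≈ 950.5 km; running total=22671.8 km
Leg 4 bearing: y=sinΔλ·cosφ2=0.14518345, x=cosφ1·sinφ2-sinφ1·cosφ2·cosΔλ=-0.03185980; θ=atan2(y, x)=102.3771° ≈ 102.4°
Leg 5: φ1=0.6563223, φ2=0.0234712, Δφ=-0.6328512, Δλ=-0.4033770 rad; a=sin²(Δφ/2)+cosφ1·cosφ2·sin²(Δλ/2)=0.1286113926; c=2·atan2(√a, √(1-a))=0.733587504; dist=6371·c=4673.686 ≈ 4673.7 km; running total=27345.5 km
Leg 5 bearing: y=sinΔλ·cosφ2=-0.39241843, x=cosφ1·sinφ2-sinφ1·cosφ2·cosΔλ=-0.54248483; θ=atan2(y, x)=-144.1191° <0 so +360° → 215.8809° ≈ 215.9°
Leg 6: φ1=0.0234712, φ2=0.6235293, Δφ=0.6000582, Δλ=0.6246725 rad; a=sin²(Δφ/2)+cosφ1·cosφ2·sin²(Δλ/2)=0.1639819627; c=2·atan2(√a, √(1-a))=0.833841432; dist=6371·c=5312.404 ≈ 5312.4 km; running total=32657.9 km
Leg 6 bearing: y=sinΔλ·cosφ2=0.47477965, x=cosφ1·sinφ2-sinφ1·cosφ2·cosΔλ=0.56828849; θ=atan2(y, x)=39.8772° ≈ 39.9°
Leg 7: φ1=0.6235293, φ2=-0.5907119, Δφ=-1.2142413, Δλ=0.2010113 rad; a=sin²(Δφ/2)+cosφ1·cosφ2·sin²(Δλ/2)=0.3322639868; c=2·atan2(√a, √(1-a))=1.228690079; dist=6371·c=7827.984 ≈ 7828.0 km; running total=40485.9 km
Leg 7 bearing: y=sinΔλ·cosφ2=0.16582681, x=cosφ1·sinφ2-sinφ1·cosφ2·cosΔλ=-0.92734028; θ=atan2(y, x)=169.8615° ≈ 169.9°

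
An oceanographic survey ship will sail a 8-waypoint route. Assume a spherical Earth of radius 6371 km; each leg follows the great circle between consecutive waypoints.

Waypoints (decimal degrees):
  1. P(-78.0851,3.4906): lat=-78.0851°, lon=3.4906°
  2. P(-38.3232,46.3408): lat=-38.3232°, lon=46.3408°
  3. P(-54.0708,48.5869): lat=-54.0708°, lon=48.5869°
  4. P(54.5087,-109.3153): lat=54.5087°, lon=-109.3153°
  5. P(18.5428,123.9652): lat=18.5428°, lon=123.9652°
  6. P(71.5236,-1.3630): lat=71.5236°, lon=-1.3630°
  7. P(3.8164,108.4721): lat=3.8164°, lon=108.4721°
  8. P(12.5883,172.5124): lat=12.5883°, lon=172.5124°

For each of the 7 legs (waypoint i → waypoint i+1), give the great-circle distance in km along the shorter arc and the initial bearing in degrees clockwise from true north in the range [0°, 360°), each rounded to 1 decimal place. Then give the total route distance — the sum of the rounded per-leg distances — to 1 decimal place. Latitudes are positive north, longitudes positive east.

Leg 1: dist=4836.0 km, bearing=50.8°
Leg 2: dist=1759.3 km, bearing=175.2°
Leg 3: dist=18586.0 km, bearing=280.9°
Leg 4: dist=10455.0 km, bearing=310.4°
Leg 5: dist=9190.6 km, bearing=344.9°
Leg 6: dist=10289.0 km, bearing=70.0°
Leg 7: dist=7099.4 km, bearing=77.8°
Total: 62215.3 km

Leg 1: φ1=-1.3628421, φ2=-0.6688660, Δφ=0.6939761, Δλ=0.7478771 rad; a=sin²(Δφ/2)+cosφ1·cosφ2·sin²(Δλ/2)=0.1372578880; c=2·atan2(√a, √(1-a))=0.759058623; dist=6371·c=4835.962 ≈ 4836.0 km; running total=4836.0 km
Leg 1 bearing: y=sinΔλ·cosφ2=0.53354306, x=cosφ1·sinφ2-sinφ1·cosφ2·cosΔλ=0.43474641; θ=atan2(y, x)=50.8259° ≈ 50.8°
Leg 2: φ1=-0.6688660, φ2=-0.9437135, Δφ=-0.2748475, Δλ=0.0392018 rad; a=sin²(Δφ/2)+cosφ1·cosφ2·sin²(Δλ/2)=0.0189435383; c=2·atan2(√a, √(1-a))=0.276147649; dist=6371·c=1759.337 ≈ 1759.3 km; running total=6595.3 km
Leg 2 bearing: y=sinΔλ·cosφ2=0.02299716, x=cosφ1·sinφ2-sinφ1·cosφ2·cosΔλ=-0.27167969; θ=atan2(y, x)=175.1616° ≈ 175.2°
Leg 3: φ1=-0.9437135, φ2=0.9513563, Δφ=1.8950698, Δλ=-2.7559133 rad; a=sin²(Δφ/2)+cosφ1·cosφ2·sin²(Δλ/2)=0.9874729170; c=2·atan2(√a, √(1-a))=2.917273733; dist=6371·c=18585.951 ≈ 18586.0 km; running total=25181.3 km
Leg 3 bearing: y=sinΔλ·cosφ2=-0.21840738, x=cosφ1·sinφ2-sinφ1·cosφ2·cosΔλ=0.04217628; θ=atan2(y, x)=-79.0702° <0 so +360° → 280.9298° ≈ 280.9°
Leg 4: φ1=0.9513563, φ2=0.3236329, Δφ=-0.6277234, Δλ=4.0715128 rad; a=sin²(Δφ/2)+cosφ1·cosφ2·sin²(Δλ/2)=0.5350896243; c=2·atan2(√a, √(1-a))=1.641033310; dist=6371·c=10455.023 ≈ 10455.0 km; running total=35636.3 km
Leg 4 bearing: y=sinΔλ·cosφ2=-0.75995967, x=cosφ1·sinφ2-sinφ1·cosφ2·cosΔλ=0.64617038; θ=atan2(y, x)=-49.6265° <0 so +360° → 310.3735° ≈ 310.4°
Leg 5: φ1=0.3236329, φ2=1.2483223, Δφ=0.9246894, Δλ=-2.1873897 rad; a=sin²(Δφ/2)+cosφ1·cosφ2·sin²(Δλ/2)=0.4360620451; c=2·atan2(√a, √(1-a))=1.442569317; dist=6371·c=9190.609 ≈ 9190.6 km; running total=44826.9 km
Leg 5 bearing: y=sinΔλ·cosφ2=-0.25855528, x=cosφ1·sinφ2-sinφ1·cosφ2·cosΔλ=0.95749513; θ=atan2(y, x)=-15.1113° <0 so +360° → 344.8887° ≈ 344.9°
Leg 6: φ1=1.2483223, φ2=0.0666087, Δφ=-1.1817136, Δλ=1.9169841 rad; a=sin²(Δφ/2)+cosφ1·cosφ2·sin²(Δλ/2)=0.5220831689; c=2·atan2(√a, √(1-a))=1.614977036; dist=6371·c=10289.019 ≈ 10289.0 km; running total=55115.9 km
Leg 6 bearing: y=sinΔλ·cosφ2=0.93858710, x=cosφ1·sinφ2-sinφ1·cosφ2·cosΔλ=0.34220403; θ=atan2(y, x)=69.9684° ≈ 70.0°
Leg 7: φ1=0.0666087, φ2=0.2197073, Δφ=0.1530985, Δλ=1.1177141 rad; a=sin²(Δφ/2)+cosφ1·cosφ2·sin²(Δλ/2)=0.2796124760; c=2·atan2(√a, √(1-a))=1.114334386; dist=6371·c=7099.424 ≈ 7099.4 km; running total=62215.3 km
Leg 7 bearing: y=sinΔλ·cosφ2=0.87748890, x=cosφ1·sinφ2-sinφ1·cosφ2·cosΔλ=0.18902536; θ=atan2(y, x)=77.8433° ≈ 77.8°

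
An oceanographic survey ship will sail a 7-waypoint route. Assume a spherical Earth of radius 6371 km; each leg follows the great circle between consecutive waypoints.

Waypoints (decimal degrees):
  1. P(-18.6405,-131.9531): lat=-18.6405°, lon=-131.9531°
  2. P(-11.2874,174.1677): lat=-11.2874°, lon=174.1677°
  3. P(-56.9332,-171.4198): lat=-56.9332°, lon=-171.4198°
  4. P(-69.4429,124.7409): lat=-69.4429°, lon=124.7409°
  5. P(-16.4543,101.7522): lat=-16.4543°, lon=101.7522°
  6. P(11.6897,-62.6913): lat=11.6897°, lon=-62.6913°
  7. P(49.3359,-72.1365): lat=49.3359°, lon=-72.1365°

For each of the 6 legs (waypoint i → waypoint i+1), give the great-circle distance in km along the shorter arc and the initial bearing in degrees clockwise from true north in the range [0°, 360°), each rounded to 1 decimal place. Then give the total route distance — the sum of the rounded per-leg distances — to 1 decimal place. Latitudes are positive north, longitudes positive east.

Leg 1: φ1=-0.3253381, φ2=-0.1970023, Δφ=0.1283358, Δλ=5.3428159 rad; a=sin²(Δφ/2)+cosφ1·cosφ2·sin²(Δλ/2)=0.1948380798; c=2·atan2(√a, √(1-a))=0.914326989; dist=6371·c=5825.177 ≈ 5825.2 km; running total=5825.2 km
Leg 1 bearing: y=sinΔλ·cosφ2=-0.79215171, x=cosφ1·sinφ2-sinφ1·cosφ2·cosΔλ=-0.00068935; θ=atan2(y, x)=-90.0499° <0 so +360° → 269.9501° ≈ 270.0°
Leg 2: φ1=-0.1970023, φ2=-0.9936718, Δφ=-0.7966695, Δλ=-6.0316397 rad; a=sin²(Δφ/2)+cosφ1·cosφ2·sin²(Δλ/2)=0.1588735174; c=2·atan2(√a, √(1-a))=0.819956563; dist=6371·c=5223.943 ≈ 5223.9 km; running total=11049.1 km
Leg 2 bearing: y=sinΔλ·cosφ2=0.13580459, x=cosφ1·sinφ2-sinφ1·cosφ2·cosΔλ=-0.71839265; θ=atan2(y, x)=169.2952° ≈ 169.3°
Leg 3: φ1=-0.9936718, φ2=-1.2120072, Δφ=-0.2183355, Δλ=5.1689793 rad; a=sin²(Δφ/2)+cosφ1·cosφ2·sin²(Δλ/2)=0.0654297156; c=2·atan2(√a, √(1-a))=0.517334420; dist=6371·c=3295.938 ≈ 3295.9 km; running total=14345.0 km
Leg 3 bearing: y=sinΔλ·cosφ2=-0.31517018, x=cosφ1·sinφ2-sinφ1·cosφ2·cosΔλ=-0.38113309; θ=atan2(y, x)=-140.4117° <0 so +360° → 219.5883° ≈ 219.6°
Leg 4: φ1=-1.2120072, φ2=-0.2871817, Δφ=0.9248255, Δλ=-0.4012285 rad; a=sin²(Δφ/2)+cosφ1·cosφ2·sin²(Δλ/2)=0.2123854654; c=2·atan2(√a, √(1-a))=0.957912168; dist=6371·c=6102.858 ≈ 6102.9 km; running total=20447.9 km
Leg 4 bearing: y=sinΔλ·cosφ2=-0.37455500, x=cosφ1·sinφ2-sinφ1·cosφ2·cosΔλ=0.72720016; θ=atan2(y, x)=-27.2514° <0 so +360° → 332.7486° ≈ 332.7°
Leg 5: φ1=-0.2871817, φ2=0.2040238, Δφ=0.4912055, Δλ=-2.8700805 rad; a=sin²(Δφ/2)+cosφ1·cosφ2·sin²(Δλ/2)=0.9810699042; c=2·atan2(√a, √(1-a))=2.865543628; dist=6371·c=18256.378 ≈ 18256.4 km; running total=38704.3 km
Leg 5 bearing: y=sinΔλ·cosφ2=-0.26262606, x=cosφ1·sinφ2-sinφ1·cosφ2·cosΔλ=-0.07290089; θ=atan2(y, x)=-105.5138° <0 so +360° → 254.4862° ≈ 254.5°
Leg 6: φ1=0.2040238, φ2=0.8610739, Δφ=0.6570501, Δλ=-0.1648498 rad; a=sin²(Δφ/2)+cosφ1·cosφ2·sin²(Δλ/2)=0.1084267129; c=2·atan2(√a, √(1-a))=0.671086384; dist=6371·c=4275.491 ≈ 4275.5 km; running total=42979.8 km
Leg 6 bearing: y=sinΔλ·cosφ2=-0.10693412, x=cosφ1·sinφ2-sinφ1·cosφ2·cosΔλ=0.61257370; θ=atan2(y, x)=-9.9021° <0 so +360° → 350.0979° ≈ 350.1°

Leg 1: dist=5825.2 km, bearing=270.0°
Leg 2: dist=5223.9 km, bearing=169.3°
Leg 3: dist=3295.9 km, bearing=219.6°
Leg 4: dist=6102.9 km, bearing=332.7°
Leg 5: dist=18256.4 km, bearing=254.5°
Leg 6: dist=4275.5 km, bearing=350.1°
Total: 42979.8 km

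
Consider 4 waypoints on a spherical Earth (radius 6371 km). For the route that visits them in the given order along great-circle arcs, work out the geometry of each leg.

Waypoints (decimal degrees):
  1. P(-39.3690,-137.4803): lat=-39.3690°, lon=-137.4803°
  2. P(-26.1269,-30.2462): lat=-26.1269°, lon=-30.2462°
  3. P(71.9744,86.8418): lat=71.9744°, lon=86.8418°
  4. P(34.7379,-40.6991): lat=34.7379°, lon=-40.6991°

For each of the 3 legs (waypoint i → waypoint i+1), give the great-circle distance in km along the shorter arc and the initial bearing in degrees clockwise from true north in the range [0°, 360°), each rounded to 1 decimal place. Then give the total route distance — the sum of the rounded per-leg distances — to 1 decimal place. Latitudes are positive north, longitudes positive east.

Leg 1: dist=9537.7 km, bearing=120.7°
Leg 2: dist=13681.7 km, bearing=19.2°
Leg 3: dist=7476.5 km, bearing=315.0°
Total: 30695.9 km

Leg 1: φ1=-0.6871187, φ2=-0.4560004, Δφ=0.2311182, Δλ=1.8715881 rad; a=sin²(Δφ/2)+cosφ1·cosφ2·sin²(Δλ/2)=0.4631573684; c=2·atan2(√a, √(1-a))=1.497044221; dist=6371·c=9537.669 ≈ 9537.7 km; running total=9537.7 km
Leg 1 bearing: y=sinΔλ·cosφ2=0.85751074, x=cosφ1·sinφ2-sinφ1·cosφ2·cosΔλ=-0.50916187; θ=atan2(y, x)=120.7005° ≈ 120.7°
Leg 2: φ1=-0.4560004, φ2=1.2561903, Δφ=1.7121907, Δλ=2.0435711 rad; a=sin²(Δφ/2)+cosφ1·cosφ2·sin²(Δλ/2)=0.7726281739; c=2·atan2(√a, √(1-a))=2.147491217; dist=6371·c=13681.667 ≈ 13681.7 km; running total=23219.4 km
Leg 2 bearing: y=sinΔλ·cosφ2=0.27549866, x=cosφ1·sinφ2-sinφ1·cosφ2·cosΔλ=0.79170449; θ=atan2(y, x)=19.1870° ≈ 19.2°
Leg 3: φ1=1.2561903, φ2=0.6062907, Δφ=-0.6498995, Δλ=-2.2260086 rad; a=sin²(Δφ/2)+cosφ1·cosφ2·sin²(Δλ/2)=0.3065450406; c=2·atan2(√a, √(1-a))=1.173518171; dist=6371·c=7476.484 ≈ 7476.5 km; running total=30695.9 km
Leg 3 bearing: y=sinΔλ·cosφ2=-0.65159456, x=cosφ1·sinφ2-sinφ1·cosφ2·cosΔλ=0.65247624; θ=atan2(y, x)=-44.9613° <0 so +360° → 315.0387° ≈ 315.0°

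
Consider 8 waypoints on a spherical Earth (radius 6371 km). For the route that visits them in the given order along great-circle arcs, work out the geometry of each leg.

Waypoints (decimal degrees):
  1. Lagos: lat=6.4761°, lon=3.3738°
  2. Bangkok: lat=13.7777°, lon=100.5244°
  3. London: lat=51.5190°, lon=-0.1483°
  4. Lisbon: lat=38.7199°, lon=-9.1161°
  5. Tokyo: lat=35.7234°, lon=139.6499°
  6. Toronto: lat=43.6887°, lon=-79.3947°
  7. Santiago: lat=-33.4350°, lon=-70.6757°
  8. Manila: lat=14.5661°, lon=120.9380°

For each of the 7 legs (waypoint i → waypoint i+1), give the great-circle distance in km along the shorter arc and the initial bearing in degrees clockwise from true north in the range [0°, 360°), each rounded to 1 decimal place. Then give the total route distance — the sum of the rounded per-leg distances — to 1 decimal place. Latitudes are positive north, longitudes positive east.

Leg 1: dist=10602.6 km, bearing=75.4°
Leg 2: dist=9532.4 km, bearing=322.2°
Leg 3: dist=1584.9 km, bearing=209.6°
Leg 4: dist=11137.2 km, bearing=25.3°
Leg 5: dist=10343.0 km, bearing=27.1°
Leg 6: dist=8621.3 km, bearing=172.6°
Leg 7: dist=17612.4 km, bearing=211.9°
Total: 69433.8 km

Leg 1: φ1=0.1130293, φ2=0.2404662, Δφ=0.1274370, Δλ=1.6955978 rad; a=sin²(Δφ/2)+cosφ1·cosφ2·sin²(Δλ/2)=0.5466317508; c=2·atan2(√a, √(1-a))=1.664195563; dist=6371·c=10602.590 ≈ 10602.6 km; running total=10602.6 km
Leg 1 bearing: y=sinΔλ·cosφ2=0.96367322, x=cosφ1·sinφ2-sinφ1·cosφ2·cosΔλ=0.25027152; θ=atan2(y, x)=75.4416° ≈ 75.4°
Leg 2: φ1=0.2404662, φ2=0.8991762, Δφ=0.6587099, Δλ=-1.7570701 rad; a=sin²(Δφ/2)+cosφ1·cosφ2·sin²(Δλ/2)=0.4627466352; c=2·atan2(√a, √(1-a))=1.496220490; dist=6371·c=9532.421 ≈ 9532.4 km; running total=20135.0 km
Leg 2 bearing: y=sinΔλ·cosφ2=-0.61149078, x=cosφ1·sinφ2-sinφ1·cosφ2·cosΔλ=0.78773585; θ=atan2(y, x)=-37.8209° <0 so +360° → 322.1791° ≈ 322.2°
Leg 3: φ1=0.8991762, φ2=0.6757897, Δφ=-0.2233864, Δλ=-0.1565176 rad; a=sin²(Δφ/2)+cosφ1·cosφ2·sin²(Δλ/2)=0.0153908834; c=2·atan2(√a, √(1-a))=0.248760911; dist=6371·c=1584.856 ≈ 1584.9 km; running total=21719.9 km
Leg 3 bearing: y=sinΔλ·cosφ2=-0.12161914, x=cosφ1·sinφ2-sinφ1·cosφ2·cosΔλ=-0.21406728; θ=atan2(y, x)=-150.3976° <0 so +360° → 209.6024° ≈ 209.6°
Leg 4: φ1=0.6757897, φ2=0.6234910, Δφ=-0.0522988, Δλ=2.5964565 rad; a=sin²(Δφ/2)+cosφ1·cosφ2·sin²(Δλ/2)=0.5881914957; c=2·atan2(√a, √(1-a))=1.748106938; dist=6371·c=11137.189 ≈ 11137.2 km; running total=32857.1 km
Leg 4 bearing: y=sinΔλ·cosφ2=0.42096971, x=cosφ1·sinφ2-sinφ1·cosφ2·cosΔλ=0.88976038; θ=atan2(y, x)=25.3201° ≈ 25.3°
Leg 5: φ1=0.6234910, φ2=0.7625117, Δφ=0.1390207, Δλ=-3.8230495 rad; a=sin²(Δφ/2)+cosφ1·cosφ2·sin²(Δλ/2)=0.5263150185; c=2·atan2(√a, √(1-a))=1.623450691; dist=6371·c=10343.004 ≈ 10343.0 km; running total=43200.1 km
Leg 5 bearing: y=sinΔλ·cosφ2=0.45550101, x=cosφ1·sinφ2-sinφ1·cosφ2·cosΔλ=0.88867818; θ=atan2(y, x)=27.1379° ≈ 27.1°
Leg 6: φ1=0.7625117, φ2=-0.5835508, Δφ=-1.3460625, Δλ=0.1521753 rad; a=sin²(Δφ/2)+cosφ1·cosφ2·sin²(Δλ/2)=0.3920633170; c=2·atan2(√a, √(1-a))=1.353210129; dist=6371·c=8621.302 ≈ 8621.3 km; running total=51821.4 km
Leg 6 bearing: y=sinΔλ·cosφ2=0.12650243, x=cosφ1·sinφ2-sinφ1·cosφ2·cosΔλ=-0.96819204; θ=atan2(y, x)=172.5560° ≈ 172.6°
Leg 7: φ1=-0.5835508, φ2=0.2542264, Δφ=0.8377772, Δλ=3.3442900 rad; a=sin²(Δφ/2)+cosφ1·cosφ2·sin²(Δλ/2)=0.9648626725; c=2·atan2(√a, √(1-a))=2.764462637; dist=6371·c=17612.391 ≈ 17612.4 km; running total=69433.8 km
Leg 7 bearing: y=sinΔλ·cosφ2=-0.19484160, x=cosφ1·sinφ2-sinφ1·cosφ2·cosΔλ=-0.31248606; θ=atan2(y, x)=-148.0556° <0 so +360° → 211.9444° ≈ 211.9°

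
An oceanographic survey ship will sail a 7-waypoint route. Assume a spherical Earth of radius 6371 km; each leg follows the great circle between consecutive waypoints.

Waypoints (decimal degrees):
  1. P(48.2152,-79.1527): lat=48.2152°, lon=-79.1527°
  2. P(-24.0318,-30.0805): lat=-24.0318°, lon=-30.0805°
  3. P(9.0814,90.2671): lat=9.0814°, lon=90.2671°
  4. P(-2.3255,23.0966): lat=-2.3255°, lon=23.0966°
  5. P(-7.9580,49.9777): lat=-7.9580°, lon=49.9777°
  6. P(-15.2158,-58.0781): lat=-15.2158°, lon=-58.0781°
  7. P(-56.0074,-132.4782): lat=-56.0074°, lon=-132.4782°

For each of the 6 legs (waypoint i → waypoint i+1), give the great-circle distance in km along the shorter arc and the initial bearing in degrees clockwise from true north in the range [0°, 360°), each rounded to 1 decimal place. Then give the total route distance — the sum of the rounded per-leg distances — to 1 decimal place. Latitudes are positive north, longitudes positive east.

Leg 1: dist=9401.3 km, bearing=136.1°
Leg 2: dist=13491.1 km, bearing=94.0°
Leg 3: dist=7548.9 km, bearing=263.7°
Leg 4: dist=3040.8 km, bearing=102.9°
Leg 5: dist=11682.3 km, bearing=251.8°
Leg 6: dist=7643.0 km, bearing=215.3°
Total: 52807.4 km

Leg 1: φ1=0.8415140, φ2=-0.4194340, Δφ=-1.2609480, Δλ=0.8564715 rad; a=sin²(Δφ/2)+cosφ1·cosφ2·sin²(Δλ/2)=0.4524896598; c=2·atan2(√a, √(1-a))=1.475632073; dist=6371·c=9401.252 ≈ 9401.3 km; running total=9401.3 km
Leg 1 bearing: y=sinΔλ·cosφ2=0.69004554, x=cosφ1·sinφ2-sinφ1·cosφ2·cosΔλ=-0.71750137; θ=atan2(y, x)=136.1175° ≈ 136.1°
Leg 2: φ1=-0.4194340, φ2=0.1585003, Δφ=0.5779344, Δλ=2.1004619 rad; a=sin²(Δφ/2)+cosφ1·cosφ2·sin²(Δλ/2)=0.7599719990; c=2·atan2(√a, √(1-a))=2.117581715; dist=6371·c=13491.113 ≈ 13491.1 km; running total=22892.4 km
Leg 2 bearing: y=sinΔλ·cosφ2=0.85215878, x=cosφ1·sinφ2-sinφ1·cosφ2·cosΔλ=-0.05902245; θ=atan2(y, x)=93.9621° ≈ 94.0°
Leg 3: φ1=0.1585003, φ2=-0.0405876, Δφ=-0.1990880, Δλ=-1.1723464 rad; a=sin²(Δφ/2)+cosφ1·cosφ2·sin²(Δλ/2)=0.3117966320; c=2·atan2(√a, √(1-a))=1.184881612; dist=6371·c=7548.881 ≈ 7548.9 km; running total=30441.3 km
Leg 3 bearing: y=sinΔλ·cosφ2=-0.92090446, x=cosφ1·sinφ2-sinφ1·cosφ2·cosΔλ=-0.10125684; θ=atan2(y, x)=-96.2747° <0 so +360° → 263.7253° ≈ 263.7°
Leg 4: φ1=-0.0405876, φ2=-0.1388933, Δφ=-0.0983057, Δλ=0.4691637 rad; a=sin²(Δφ/2)+cosφ1·cosφ2·sin²(Δλ/2)=0.0558763418; c=2·atan2(√a, √(1-a))=0.477280790; dist=6371·c=3040.756 ≈ 3040.8 km; running total=33482.1 km
Leg 4 bearing: y=sinΔλ·cosφ2=0.44778632, x=cosφ1·sinφ2-sinφ1·cosφ2·cosΔλ=-0.10248961; θ=atan2(y, x)=102.8918° ≈ 102.9°
Leg 5: φ1=-0.1388933, φ2=-0.2655658, Δφ=-0.1266725, Δλ=-1.8859295 rad; a=sin²(Δφ/2)+cosφ1·cosφ2·sin²(Δλ/2)=0.6299306995; c=2·atan2(√a, √(1-a))=1.833674995; dist=6371·c=11682.343 ≈ 11682.3 km; running total=45164.4 km
Leg 5 bearing: y=sinΔλ·cosφ2=-0.91742559, x=cosφ1·sinφ2-sinφ1·cosφ2·cosΔλ=-0.30133426; θ=atan2(y, x)=-108.1831° <0 so +360° → 251.8169° ≈ 251.8°
Leg 6: φ1=-0.2655658, φ2=-0.9775135, Δφ=-0.7119477, Δλ=-1.2985267 rad; a=sin²(Δφ/2)+cosφ1·cosφ2·sin²(Δλ/2)=0.3186590114; c=2·atan2(√a, √(1-a))=1.199652113; dist=6371·c=7642.984 ≈ 7643.0 km; running total=52807.4 km
Leg 6 bearing: y=sinΔλ·cosφ2=-0.53849080, x=cosφ1·sinφ2-sinφ1·cosφ2·cosΔλ=-0.76058493; θ=atan2(y, x)=-144.7017° <0 so +360° → 215.2983° ≈ 215.3°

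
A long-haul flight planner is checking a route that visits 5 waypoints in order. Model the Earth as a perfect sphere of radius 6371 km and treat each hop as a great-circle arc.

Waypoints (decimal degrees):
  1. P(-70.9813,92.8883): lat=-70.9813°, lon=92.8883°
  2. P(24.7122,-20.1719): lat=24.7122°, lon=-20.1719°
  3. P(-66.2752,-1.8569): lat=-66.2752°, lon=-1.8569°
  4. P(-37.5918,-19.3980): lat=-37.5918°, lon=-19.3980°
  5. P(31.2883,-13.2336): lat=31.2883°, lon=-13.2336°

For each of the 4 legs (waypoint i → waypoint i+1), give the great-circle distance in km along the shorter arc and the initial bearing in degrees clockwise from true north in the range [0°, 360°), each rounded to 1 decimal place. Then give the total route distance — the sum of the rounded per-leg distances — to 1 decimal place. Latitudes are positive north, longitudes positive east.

Leg 1: φ1=-1.2388574, φ2=0.4313093, Δφ=1.6701666, Δλ=-1.9732727 rad; a=sin²(Δφ/2)+cosφ1·cosφ2·sin²(Δλ/2)=0.7555974833; c=2·atan2(√a, √(1-a))=2.107370904; dist=6371·c=13426.060 ≈ 13426.1 km; running total=13426.1 km
Leg 1 bearing: y=sinΔλ·cosφ2=-0.83583086, x=cosφ1·sinφ2-sinφ1·cosφ2·cosΔλ=-0.20016611; θ=atan2(y, x)=-103.4676° <0 so +360° → 256.5324° ≈ 256.5°
Leg 2: φ1=0.4313093, φ2=-1.1567205, Δφ=-1.5880297, Δλ=0.3196571 rad; a=sin²(Δφ/2)+cosφ1·cosφ2·sin²(Δλ/2)=0.5178737125; c=2·atan2(√a, √(1-a))=1.606551370; dist=6371·c=10235.339 ≈ 10235.3 km; running total=23661.4 km
Leg 2 bearing: y=sinΔλ·cosφ2=0.12643301, x=cosφ1·sinφ2-sinφ1·cosφ2·cosΔλ=-0.99133083; θ=atan2(y, x)=172.7318° ≈ 172.7°
Leg 3: φ1=-1.1567205, φ2=-0.6561007, Δφ=0.5006198, Δλ=-0.3061499 rad; a=sin²(Δφ/2)+cosφ1·cosφ2·sin²(Δλ/2)=0.0687695009; c=2·atan2(√a, √(1-a))=0.530684169; dist=6371·c=3380.989 ≈ 3381.0 km; running total=27042.4 km
Leg 3 bearing: y=sinΔλ·cosφ2=-0.23881437, x=cosφ1·sinφ2-sinφ1·cosφ2·cosΔλ=0.44623841; θ=atan2(y, x)=-28.1544° <0 so +360° → 331.8456° ≈ 331.8°
Leg 4: φ1=-0.6561007, φ2=0.5460839, Δφ=1.2021845, Δλ=0.1075891 rad; a=sin²(Δφ/2)+cosφ1·cosφ2·sin²(Δλ/2)=0.3217972364; c=2·atan2(√a, √(1-a))=1.206378377; dist=6371·c=7685.837 ≈ 7685.8 km; running total=34728.2 km
Leg 4 bearing: y=sinΔλ·cosφ2=0.09176457, x=cosφ1·sinφ2-sinφ1·cosφ2·cosΔλ=0.92981416; θ=atan2(y, x)=5.6363° ≈ 5.6°

Leg 1: dist=13426.1 km, bearing=256.5°
Leg 2: dist=10235.3 km, bearing=172.7°
Leg 3: dist=3381.0 km, bearing=331.8°
Leg 4: dist=7685.8 km, bearing=5.6°
Total: 34728.2 km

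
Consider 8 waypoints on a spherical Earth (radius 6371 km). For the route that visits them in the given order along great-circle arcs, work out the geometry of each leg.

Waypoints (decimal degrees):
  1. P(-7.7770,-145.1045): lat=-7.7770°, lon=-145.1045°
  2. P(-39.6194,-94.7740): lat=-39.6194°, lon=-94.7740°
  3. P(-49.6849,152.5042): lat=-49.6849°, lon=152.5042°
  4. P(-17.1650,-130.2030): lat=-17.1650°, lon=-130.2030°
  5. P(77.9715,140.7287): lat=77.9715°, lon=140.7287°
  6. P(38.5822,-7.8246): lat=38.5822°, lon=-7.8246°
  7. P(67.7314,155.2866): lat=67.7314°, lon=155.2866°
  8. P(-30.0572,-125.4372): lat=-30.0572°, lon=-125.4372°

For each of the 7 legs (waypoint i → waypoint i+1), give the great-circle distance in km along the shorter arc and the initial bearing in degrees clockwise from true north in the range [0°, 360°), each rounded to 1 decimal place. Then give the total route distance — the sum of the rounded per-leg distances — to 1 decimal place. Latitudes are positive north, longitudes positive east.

Leg 1: φ1=-0.1357343, φ2=-0.6914890, Δφ=-0.5557547, Δλ=0.8784329 rad; a=sin²(Δφ/2)+cosφ1·cosφ2·sin²(Δλ/2)=0.2132535114; c=2·atan2(√a, √(1-a))=0.960032970; dist=6371·c=6116.370 ≈ 6116.4 km; running total=6116.4 km
Leg 1 bearing: y=sinΔλ·cosφ2=0.59292830, x=cosφ1·sinφ2-sinφ1·cosφ2·cosΔλ=-0.56528032; θ=atan2(y, x)=133.6325° ≈ 133.6°
Leg 2: φ1=-0.6914890, φ2=-0.8671651, Δφ=-0.1756761, Δλ=4.3158188 rad; a=sin²(Δφ/2)+cosφ1·cosφ2·sin²(Δλ/2)=0.3531338156; c=2·atan2(√a, √(1-a))=1.272667209; dist=6371·c=8108.163 ≈ 8108.2 km; running total=14224.6 km
Leg 2 bearing: y=sinΔλ·cosφ2=-0.59677857, x=cosφ1·sinφ2-sinφ1·cosφ2·cosΔλ=-0.74671054; θ=atan2(y, x)=-141.3678° <0 so +360° → 218.6322° ≈ 218.6°
Leg 3: φ1=-0.8671651, φ2=-0.2995858, Δφ=0.5675793, Δλ=-4.9341715 rad; a=sin²(Δφ/2)+cosφ1·cosφ2·sin²(Δλ/2)=0.3194947354; c=2·atan2(√a, √(1-a))=1.201445055; dist=6371·c=7654.406 ≈ 7654.4 km; running total=21879.0 km
Leg 3 bearing: y=sinΔλ·cosφ2=0.93205668, x=cosφ1·sinφ2-sinφ1·cosφ2·cosΔλ=-0.03068776; θ=atan2(y, x)=91.8858° ≈ 91.9°
Leg 4: φ1=-0.2995858, φ2=1.3608594, Δφ=1.6604452, Δλ=4.7286502 rad; a=sin²(Δφ/2)+cosφ1·cosφ2·sin²(Δλ/2)=0.6427034933; c=2·atan2(√a, √(1-a))=1.860227377; dist=6371·c=11851.509 ≈ 11851.5 km; running total=33730.5 km
Leg 4 bearing: y=sinΔλ·cosφ2=-0.20837066, x=cosφ1·sinφ2-sinφ1·cosφ2·cosΔλ=0.93548090; θ=atan2(y, x)=-12.5572° <0 so +360° → 347.4428° ≈ 347.4°
Leg 5: φ1=1.3608594, φ2=0.6733864, Δφ=-0.6874730, Δλ=-2.5927442 rad; a=sin²(Δφ/2)+cosφ1·cosφ2·sin²(Δλ/2)=0.2645183306; c=2·atan2(√a, √(1-a))=1.080413835; dist=6371·c=6883.317 ≈ 6883.3 km; running total=40613.8 km
Leg 5 bearing: y=sinΔλ·cosφ2=-0.40782436, x=cosφ1·sinφ2-sinφ1·cosφ2·cosΔλ=0.78222300; θ=atan2(y, x)=-27.5360° <0 so +360° → 332.4640° ≈ 332.5°
Leg 6: φ1=0.6733864, φ2=1.1821359, Δφ=0.5087495, Δλ=2.8468275 rad; a=sin²(Δφ/2)+cosφ1·cosφ2·sin²(Δλ/2)=0.3531645981; c=2·atan2(√a, √(1-a))=1.272731614; dist=6371·c=8108.573 ≈ 8108.6 km; running total=48722.4 km
Leg 6 bearing: y=sinΔλ·cosφ2=0.11009044, x=cosφ1·sinφ2-sinφ1·cosφ2·cosΔλ=0.94954597; θ=atan2(y, x)=6.6134° ≈ 6.6°
Leg 7: φ1=1.1821359, φ2=-0.5245971, Δφ=-1.7067330, Δλ=-4.8995546 rad; a=sin²(Δφ/2)+cosφ1·cosφ2·sin²(Δλ/2)=0.7012389672; c=2·atan2(√a, √(1-a))=1.985018421; dist=6371·c=12646.552 ≈ 12646.6 km; running total=61369.0 km
Leg 7 bearing: y=sinΔλ·cosφ2=0.85040991, x=cosφ1·sinφ2-sinφ1·cosφ2·cosΔλ=-0.33884288; θ=atan2(y, x)=111.7246° ≈ 111.7°

Leg 1: dist=6116.4 km, bearing=133.6°
Leg 2: dist=8108.2 km, bearing=218.6°
Leg 3: dist=7654.4 km, bearing=91.9°
Leg 4: dist=11851.5 km, bearing=347.4°
Leg 5: dist=6883.3 km, bearing=332.5°
Leg 6: dist=8108.6 km, bearing=6.6°
Leg 7: dist=12646.6 km, bearing=111.7°
Total: 61369.0 km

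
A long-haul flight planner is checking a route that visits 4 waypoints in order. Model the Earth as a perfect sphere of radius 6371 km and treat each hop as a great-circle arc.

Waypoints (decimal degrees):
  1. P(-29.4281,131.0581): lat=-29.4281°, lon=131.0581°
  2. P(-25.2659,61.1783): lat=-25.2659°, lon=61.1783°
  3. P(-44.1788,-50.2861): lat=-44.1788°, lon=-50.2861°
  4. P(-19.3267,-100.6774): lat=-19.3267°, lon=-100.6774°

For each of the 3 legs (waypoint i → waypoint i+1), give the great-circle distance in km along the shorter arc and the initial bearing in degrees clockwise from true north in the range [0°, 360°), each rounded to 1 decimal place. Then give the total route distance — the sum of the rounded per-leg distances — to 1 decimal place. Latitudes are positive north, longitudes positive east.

Leg 1: φ1=-0.5136172, φ2=-0.4409731, Δφ=0.0726441, Δλ=-1.2196326 rad; a=sin²(Δφ/2)+cosφ1·cosφ2·sin²(Δλ/2)=0.2596724802; c=2·atan2(√a, √(1-a))=1.069394781; dist=6371·c=6813.114 ≈ 6813.1 km; running total=6813.1 km
Leg 1 bearing: y=sinΔλ·cosφ2=-0.84914781, x=cosφ1·sinφ2-sinφ1·cosφ2·cosΔλ=-0.21890348; θ=atan2(y, x)=-104.4557° <0 so +360° → 255.5443° ≈ 255.5°
Leg 2: φ1=-0.4409731, φ2=-0.7710655, Δφ=-0.3300924, Δλ=-1.9454208 rad; a=sin²(Δφ/2)+cosφ1·cosφ2·sin²(Δλ/2)=0.4699365776; c=2·atan2(√a, √(1-a))=1.510633194; dist=6371·c=9624.244 ≈ 9624.2 km; running total=16437.3 km
Leg 2 bearing: y=sinΔλ·cosφ2=-0.66742937, x=cosφ1·sinφ2-sinφ1·cosφ2·cosΔλ=-0.74224174; θ=atan2(y, x)=-138.0379° <0 so +360° → 221.9621° ≈ 222.0°
Leg 3: φ1=-0.7710655, φ2=-0.3373145, Δφ=0.4337510, Δλ=-0.8794941 rad; a=sin²(Δφ/2)+cosφ1·cosφ2·sin²(Δλ/2)=0.1689499146; c=2·atan2(√a, √(1-a))=0.847178611; dist=6371·c=5397.375 ≈ 5397.4 km; running total=21834.7 km
Leg 3 bearing: y=sinΔλ·cosφ2=-0.72700104, x=cosφ1·sinφ2-sinφ1·cosφ2·cosΔλ=0.18191443; θ=atan2(y, x)=-75.9516° <0 so +360° → 284.0484° ≈ 284.0°

Leg 1: dist=6813.1 km, bearing=255.5°
Leg 2: dist=9624.2 km, bearing=222.0°
Leg 3: dist=5397.4 km, bearing=284.0°
Total: 21834.7 km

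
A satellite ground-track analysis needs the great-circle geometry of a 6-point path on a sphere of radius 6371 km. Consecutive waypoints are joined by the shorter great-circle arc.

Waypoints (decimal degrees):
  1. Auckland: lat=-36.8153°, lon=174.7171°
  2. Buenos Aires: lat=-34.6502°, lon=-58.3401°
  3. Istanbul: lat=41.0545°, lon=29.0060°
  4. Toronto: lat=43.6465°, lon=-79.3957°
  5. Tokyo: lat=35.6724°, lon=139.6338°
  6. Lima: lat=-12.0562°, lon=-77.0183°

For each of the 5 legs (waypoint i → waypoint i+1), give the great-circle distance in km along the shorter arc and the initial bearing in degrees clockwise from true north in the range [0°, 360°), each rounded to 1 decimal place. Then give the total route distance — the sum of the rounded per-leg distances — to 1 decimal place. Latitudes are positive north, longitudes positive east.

Leg 1: dist=10358.8 km, bearing=138.8°
Leg 2: dist=12249.6 km, bearing=53.4°
Leg 3: dist=8192.5 km, bearing=314.3°
Leg 4: dist=10352.7 km, bearing=329.2°
Leg 5: dist=15499.6 km, bearing=63.8°
Total: 56653.2 km

Leg 1: φ1=-0.6425482, φ2=-0.6047601, Δφ=0.0377881, Δλ=-4.0676155 rad; a=sin²(Δφ/2)+cosφ1·cosφ2·sin²(Δλ/2)=0.5275566647; c=2·atan2(√a, √(1-a))=1.625937595; dist=6371·c=10358.848 ≈ 10358.8 km; running total=10358.8 km
Leg 1 bearing: y=sinΔλ·cosφ2=0.65748227, x=cosφ1·sinφ2-sinφ1·cosφ2·cosΔλ=-0.75145166; θ=atan2(y, x)=138.8157° ≈ 138.8°
Leg 2: φ1=-0.6047601, φ2=0.7165362, Δφ=1.3212963, Δλ=1.5244770 rad; a=sin²(Δφ/2)+cosφ1·cosφ2·sin²(Δλ/2)=0.6723482993; c=2·atan2(√a, √(1-a))=1.922711883; dist=6371·c=12249.597 ≈ 12249.6 km; running total=22608.4 km
Leg 2 bearing: y=sinΔλ·cosφ2=0.75327640, x=cosφ1·sinφ2-sinφ1·cosφ2·cosΔλ=0.56014187; θ=atan2(y, x)=53.3652° ≈ 53.4°
Leg 3: φ1=0.7165362, φ2=0.7617751, Δφ=0.0452389, Δλ=-1.8919666 rad; a=sin²(Δφ/2)+cosφ1·cosφ2·sin²(Δλ/2)=0.3594710839; c=2·atan2(√a, √(1-a))=1.285900132; dist=6371·c=8192.470 ≈ 8192.5 km; running total=30800.9 km
Leg 3 bearing: y=sinΔλ·cosφ2=-0.68661124, x=cosφ1·sinφ2-sinφ1·cosφ2·cosΔλ=0.67050094; θ=atan2(y, x)=-45.6801° <0 so +360° → 314.3199° ≈ 314.3°
Leg 4: φ1=0.7617751, φ2=0.6226008, Δφ=-0.1391743, Δλ=3.8227859 rad; a=sin²(Δφ/2)+cosφ1·cosφ2·sin²(Δλ/2)=0.5270750825; c=2·atan2(√a, √(1-a))=1.624972990; dist=6371·c=10352.703 ≈ 10352.7 km; running total=41153.6 km
Leg 4 bearing: y=sinΔλ·cosφ2=-0.51156255, x=cosφ1·sinφ2-sinφ1·cosφ2·cosΔλ=0.85753806; θ=atan2(y, x)=-30.8181° <0 so +360° → 329.1819° ≈ 329.2°
Leg 5: φ1=0.6226008, φ2=-0.2104204, Δφ=-0.8330212, Δλ=-3.7812925 rad; a=sin²(Δφ/2)+cosφ1·cosφ2·sin²(Δλ/2)=0.8795837893; c=2·atan2(√a, √(1-a))=2.432829599; dist=6371·c=15499.557 ≈ 15499.6 km; running total=56653.2 km
Leg 5 bearing: y=sinΔλ·cosφ2=0.58378773, x=cosφ1·sinφ2-sinφ1·cosφ2·cosΔλ=0.28784800; θ=atan2(y, x)=63.7535° ≈ 63.8°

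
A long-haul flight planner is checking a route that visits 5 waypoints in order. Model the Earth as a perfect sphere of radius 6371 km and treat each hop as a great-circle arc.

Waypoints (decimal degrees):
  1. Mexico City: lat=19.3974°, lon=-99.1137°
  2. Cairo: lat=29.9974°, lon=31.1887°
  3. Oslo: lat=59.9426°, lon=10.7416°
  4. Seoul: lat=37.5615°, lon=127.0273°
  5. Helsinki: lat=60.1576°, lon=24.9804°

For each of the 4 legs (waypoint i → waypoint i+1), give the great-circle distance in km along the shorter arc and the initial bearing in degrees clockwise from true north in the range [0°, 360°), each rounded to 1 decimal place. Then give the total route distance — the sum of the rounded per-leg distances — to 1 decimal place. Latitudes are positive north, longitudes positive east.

Leg 1: φ1=0.3385485, φ2=0.5235534, Δφ=0.1850049, Δλ=2.2742059 rad; a=sin²(Δφ/2)+cosφ1·cosφ2·sin²(Δλ/2)=0.6811677964; c=2·atan2(√a, √(1-a))=1.941568876; dist=6371·c=12369.735 ≈ 12369.7 km; running total=12369.7 km
Leg 1 bearing: y=sinΔλ·cosφ2=0.66048399, x=cosφ1·sinφ2-sinφ1·cosφ2·cosΔλ=0.65762742; θ=atan2(y, x)=45.1242° ≈ 45.1°
Leg 2: φ1=0.5235534, φ2=1.0461957, Δφ=0.5226423, Δλ=-0.3568692 rad; a=sin²(Δφ/2)+cosφ1·cosφ2·sin²(Δλ/2)=0.0804133617; c=2·atan2(√a, √(1-a))=0.575034984; dist=6371·c=3663.548 ≈ 3663.5 km; running total=16033.2 km
Leg 2 bearing: y=sinΔλ·cosφ2=-0.17497421, x=cosφ1·sinφ2-sinφ1·cosφ2·cosΔλ=0.51494877; θ=atan2(y, x)=-18.7672° <0 so +360° → 341.2328° ≈ 341.2°
Leg 3: φ1=1.0461957, φ2=0.6555718, Δφ=-0.3906239, Δλ=2.0295683 rad; a=sin²(Δφ/2)+cosφ1·cosφ2·sin²(Δλ/2)=0.3240962622; c=2·atan2(√a, √(1-a))=1.211295008; dist=6371·c=7717.160 ≈ 7717.2 km; running total=23750.4 km
Leg 3 bearing: y=sinΔλ·cosφ2=0.71073194, x=cosφ1·sinφ2-sinφ1·cosφ2·cosΔλ=0.60917289; θ=atan2(y, x)=49.3999° ≈ 49.4°
Leg 4: φ1=0.6555718, φ2=1.0499482, Δφ=0.3943763, Δλ=-1.7810544 rad; a=sin²(Δφ/2)+cosφ1·cosφ2·sin²(Δλ/2)=0.2767760916; c=2·atan2(√a, √(1-a))=1.108004701; dist=6371·c=7059.098 ≈ 7059.1 km; running total=30809.5 km
Leg 4 bearing: y=sinΔλ·cosφ2=-0.48665703, x=cosφ1·sinφ2-sinφ1·cosφ2·cosΔλ=0.75089898; θ=atan2(y, x)=-32.9472° <0 so +360° → 327.0528° ≈ 327.1°

Leg 1: dist=12369.7 km, bearing=45.1°
Leg 2: dist=3663.5 km, bearing=341.2°
Leg 3: dist=7717.2 km, bearing=49.4°
Leg 4: dist=7059.1 km, bearing=327.1°
Total: 30809.5 km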